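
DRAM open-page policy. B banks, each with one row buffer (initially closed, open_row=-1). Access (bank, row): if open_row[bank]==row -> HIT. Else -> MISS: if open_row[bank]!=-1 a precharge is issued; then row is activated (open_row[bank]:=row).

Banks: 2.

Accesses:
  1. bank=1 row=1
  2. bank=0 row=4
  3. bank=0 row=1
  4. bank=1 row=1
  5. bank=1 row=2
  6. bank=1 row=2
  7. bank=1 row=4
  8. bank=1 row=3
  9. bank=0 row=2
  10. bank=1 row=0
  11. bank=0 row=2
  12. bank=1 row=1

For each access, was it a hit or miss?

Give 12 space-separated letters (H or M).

Acc 1: bank1 row1 -> MISS (open row1); precharges=0
Acc 2: bank0 row4 -> MISS (open row4); precharges=0
Acc 3: bank0 row1 -> MISS (open row1); precharges=1
Acc 4: bank1 row1 -> HIT
Acc 5: bank1 row2 -> MISS (open row2); precharges=2
Acc 6: bank1 row2 -> HIT
Acc 7: bank1 row4 -> MISS (open row4); precharges=3
Acc 8: bank1 row3 -> MISS (open row3); precharges=4
Acc 9: bank0 row2 -> MISS (open row2); precharges=5
Acc 10: bank1 row0 -> MISS (open row0); precharges=6
Acc 11: bank0 row2 -> HIT
Acc 12: bank1 row1 -> MISS (open row1); precharges=7

Answer: M M M H M H M M M M H M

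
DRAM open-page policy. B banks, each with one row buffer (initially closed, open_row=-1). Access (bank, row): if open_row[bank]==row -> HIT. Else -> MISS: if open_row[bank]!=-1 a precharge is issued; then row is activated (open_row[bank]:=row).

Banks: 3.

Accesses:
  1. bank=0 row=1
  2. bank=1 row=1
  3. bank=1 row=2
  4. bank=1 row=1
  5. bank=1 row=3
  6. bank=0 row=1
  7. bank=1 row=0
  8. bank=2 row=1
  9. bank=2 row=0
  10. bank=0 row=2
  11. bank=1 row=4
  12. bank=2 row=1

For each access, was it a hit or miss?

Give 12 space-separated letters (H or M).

Answer: M M M M M H M M M M M M

Derivation:
Acc 1: bank0 row1 -> MISS (open row1); precharges=0
Acc 2: bank1 row1 -> MISS (open row1); precharges=0
Acc 3: bank1 row2 -> MISS (open row2); precharges=1
Acc 4: bank1 row1 -> MISS (open row1); precharges=2
Acc 5: bank1 row3 -> MISS (open row3); precharges=3
Acc 6: bank0 row1 -> HIT
Acc 7: bank1 row0 -> MISS (open row0); precharges=4
Acc 8: bank2 row1 -> MISS (open row1); precharges=4
Acc 9: bank2 row0 -> MISS (open row0); precharges=5
Acc 10: bank0 row2 -> MISS (open row2); precharges=6
Acc 11: bank1 row4 -> MISS (open row4); precharges=7
Acc 12: bank2 row1 -> MISS (open row1); precharges=8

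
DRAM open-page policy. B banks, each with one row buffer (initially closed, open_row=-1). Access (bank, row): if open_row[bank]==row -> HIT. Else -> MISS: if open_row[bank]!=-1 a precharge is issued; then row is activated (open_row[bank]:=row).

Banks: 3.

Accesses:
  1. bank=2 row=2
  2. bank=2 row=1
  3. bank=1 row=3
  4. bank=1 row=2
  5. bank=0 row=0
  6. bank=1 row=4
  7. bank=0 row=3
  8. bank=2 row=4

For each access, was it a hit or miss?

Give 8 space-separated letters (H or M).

Acc 1: bank2 row2 -> MISS (open row2); precharges=0
Acc 2: bank2 row1 -> MISS (open row1); precharges=1
Acc 3: bank1 row3 -> MISS (open row3); precharges=1
Acc 4: bank1 row2 -> MISS (open row2); precharges=2
Acc 5: bank0 row0 -> MISS (open row0); precharges=2
Acc 6: bank1 row4 -> MISS (open row4); precharges=3
Acc 7: bank0 row3 -> MISS (open row3); precharges=4
Acc 8: bank2 row4 -> MISS (open row4); precharges=5

Answer: M M M M M M M M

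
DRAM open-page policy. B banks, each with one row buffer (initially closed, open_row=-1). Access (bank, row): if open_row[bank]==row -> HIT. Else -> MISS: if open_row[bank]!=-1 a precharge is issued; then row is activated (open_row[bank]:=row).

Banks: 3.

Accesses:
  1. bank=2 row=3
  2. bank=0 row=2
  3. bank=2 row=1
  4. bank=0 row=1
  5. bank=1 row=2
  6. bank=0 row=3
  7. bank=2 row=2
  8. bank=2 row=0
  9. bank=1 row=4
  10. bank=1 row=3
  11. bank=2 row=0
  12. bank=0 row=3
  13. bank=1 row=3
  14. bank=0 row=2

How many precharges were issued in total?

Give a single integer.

Acc 1: bank2 row3 -> MISS (open row3); precharges=0
Acc 2: bank0 row2 -> MISS (open row2); precharges=0
Acc 3: bank2 row1 -> MISS (open row1); precharges=1
Acc 4: bank0 row1 -> MISS (open row1); precharges=2
Acc 5: bank1 row2 -> MISS (open row2); precharges=2
Acc 6: bank0 row3 -> MISS (open row3); precharges=3
Acc 7: bank2 row2 -> MISS (open row2); precharges=4
Acc 8: bank2 row0 -> MISS (open row0); precharges=5
Acc 9: bank1 row4 -> MISS (open row4); precharges=6
Acc 10: bank1 row3 -> MISS (open row3); precharges=7
Acc 11: bank2 row0 -> HIT
Acc 12: bank0 row3 -> HIT
Acc 13: bank1 row3 -> HIT
Acc 14: bank0 row2 -> MISS (open row2); precharges=8

Answer: 8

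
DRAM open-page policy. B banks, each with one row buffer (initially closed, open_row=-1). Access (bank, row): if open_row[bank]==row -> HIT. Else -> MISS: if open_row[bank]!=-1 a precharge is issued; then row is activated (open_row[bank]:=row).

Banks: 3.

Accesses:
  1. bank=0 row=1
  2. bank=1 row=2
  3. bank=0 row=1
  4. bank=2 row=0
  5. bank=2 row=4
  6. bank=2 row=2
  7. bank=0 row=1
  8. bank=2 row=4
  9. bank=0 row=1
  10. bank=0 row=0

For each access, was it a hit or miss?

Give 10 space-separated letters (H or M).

Acc 1: bank0 row1 -> MISS (open row1); precharges=0
Acc 2: bank1 row2 -> MISS (open row2); precharges=0
Acc 3: bank0 row1 -> HIT
Acc 4: bank2 row0 -> MISS (open row0); precharges=0
Acc 5: bank2 row4 -> MISS (open row4); precharges=1
Acc 6: bank2 row2 -> MISS (open row2); precharges=2
Acc 7: bank0 row1 -> HIT
Acc 8: bank2 row4 -> MISS (open row4); precharges=3
Acc 9: bank0 row1 -> HIT
Acc 10: bank0 row0 -> MISS (open row0); precharges=4

Answer: M M H M M M H M H M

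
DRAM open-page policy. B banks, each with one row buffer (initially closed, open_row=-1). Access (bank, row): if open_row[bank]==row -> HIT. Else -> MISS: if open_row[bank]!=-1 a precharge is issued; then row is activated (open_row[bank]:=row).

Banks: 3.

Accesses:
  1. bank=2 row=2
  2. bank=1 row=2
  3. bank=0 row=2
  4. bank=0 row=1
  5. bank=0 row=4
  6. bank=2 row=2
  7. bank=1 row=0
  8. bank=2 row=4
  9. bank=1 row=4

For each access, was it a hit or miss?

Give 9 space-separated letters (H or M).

Acc 1: bank2 row2 -> MISS (open row2); precharges=0
Acc 2: bank1 row2 -> MISS (open row2); precharges=0
Acc 3: bank0 row2 -> MISS (open row2); precharges=0
Acc 4: bank0 row1 -> MISS (open row1); precharges=1
Acc 5: bank0 row4 -> MISS (open row4); precharges=2
Acc 6: bank2 row2 -> HIT
Acc 7: bank1 row0 -> MISS (open row0); precharges=3
Acc 8: bank2 row4 -> MISS (open row4); precharges=4
Acc 9: bank1 row4 -> MISS (open row4); precharges=5

Answer: M M M M M H M M M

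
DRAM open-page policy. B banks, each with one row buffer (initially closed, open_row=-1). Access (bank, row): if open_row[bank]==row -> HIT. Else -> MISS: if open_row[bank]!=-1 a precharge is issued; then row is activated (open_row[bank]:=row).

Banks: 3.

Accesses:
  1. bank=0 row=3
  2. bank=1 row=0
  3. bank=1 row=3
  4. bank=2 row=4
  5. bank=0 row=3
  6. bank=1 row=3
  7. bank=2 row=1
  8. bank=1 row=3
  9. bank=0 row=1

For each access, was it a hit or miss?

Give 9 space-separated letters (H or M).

Answer: M M M M H H M H M

Derivation:
Acc 1: bank0 row3 -> MISS (open row3); precharges=0
Acc 2: bank1 row0 -> MISS (open row0); precharges=0
Acc 3: bank1 row3 -> MISS (open row3); precharges=1
Acc 4: bank2 row4 -> MISS (open row4); precharges=1
Acc 5: bank0 row3 -> HIT
Acc 6: bank1 row3 -> HIT
Acc 7: bank2 row1 -> MISS (open row1); precharges=2
Acc 8: bank1 row3 -> HIT
Acc 9: bank0 row1 -> MISS (open row1); precharges=3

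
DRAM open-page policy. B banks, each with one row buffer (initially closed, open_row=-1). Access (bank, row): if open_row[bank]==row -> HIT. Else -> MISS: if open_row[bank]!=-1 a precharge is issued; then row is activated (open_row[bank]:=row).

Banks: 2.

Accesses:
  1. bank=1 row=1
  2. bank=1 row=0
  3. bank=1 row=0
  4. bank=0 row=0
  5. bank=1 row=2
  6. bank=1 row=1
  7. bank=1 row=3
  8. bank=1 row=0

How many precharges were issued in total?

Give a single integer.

Answer: 5

Derivation:
Acc 1: bank1 row1 -> MISS (open row1); precharges=0
Acc 2: bank1 row0 -> MISS (open row0); precharges=1
Acc 3: bank1 row0 -> HIT
Acc 4: bank0 row0 -> MISS (open row0); precharges=1
Acc 5: bank1 row2 -> MISS (open row2); precharges=2
Acc 6: bank1 row1 -> MISS (open row1); precharges=3
Acc 7: bank1 row3 -> MISS (open row3); precharges=4
Acc 8: bank1 row0 -> MISS (open row0); precharges=5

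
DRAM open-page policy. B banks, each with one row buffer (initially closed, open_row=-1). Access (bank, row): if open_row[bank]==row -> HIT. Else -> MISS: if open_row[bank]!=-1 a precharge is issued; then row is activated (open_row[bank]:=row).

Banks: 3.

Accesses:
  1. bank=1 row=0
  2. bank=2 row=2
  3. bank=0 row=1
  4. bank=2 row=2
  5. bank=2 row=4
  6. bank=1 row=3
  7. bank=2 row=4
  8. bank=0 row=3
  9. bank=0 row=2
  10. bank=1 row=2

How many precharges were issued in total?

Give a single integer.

Answer: 5

Derivation:
Acc 1: bank1 row0 -> MISS (open row0); precharges=0
Acc 2: bank2 row2 -> MISS (open row2); precharges=0
Acc 3: bank0 row1 -> MISS (open row1); precharges=0
Acc 4: bank2 row2 -> HIT
Acc 5: bank2 row4 -> MISS (open row4); precharges=1
Acc 6: bank1 row3 -> MISS (open row3); precharges=2
Acc 7: bank2 row4 -> HIT
Acc 8: bank0 row3 -> MISS (open row3); precharges=3
Acc 9: bank0 row2 -> MISS (open row2); precharges=4
Acc 10: bank1 row2 -> MISS (open row2); precharges=5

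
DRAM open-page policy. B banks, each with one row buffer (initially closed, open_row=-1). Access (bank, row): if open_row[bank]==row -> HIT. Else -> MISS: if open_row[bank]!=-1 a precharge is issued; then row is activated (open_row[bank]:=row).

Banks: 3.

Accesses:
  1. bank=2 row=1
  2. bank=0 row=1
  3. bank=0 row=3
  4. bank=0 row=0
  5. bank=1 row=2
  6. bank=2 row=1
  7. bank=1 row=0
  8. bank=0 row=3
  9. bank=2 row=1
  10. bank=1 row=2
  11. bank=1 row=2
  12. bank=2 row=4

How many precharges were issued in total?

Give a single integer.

Acc 1: bank2 row1 -> MISS (open row1); precharges=0
Acc 2: bank0 row1 -> MISS (open row1); precharges=0
Acc 3: bank0 row3 -> MISS (open row3); precharges=1
Acc 4: bank0 row0 -> MISS (open row0); precharges=2
Acc 5: bank1 row2 -> MISS (open row2); precharges=2
Acc 6: bank2 row1 -> HIT
Acc 7: bank1 row0 -> MISS (open row0); precharges=3
Acc 8: bank0 row3 -> MISS (open row3); precharges=4
Acc 9: bank2 row1 -> HIT
Acc 10: bank1 row2 -> MISS (open row2); precharges=5
Acc 11: bank1 row2 -> HIT
Acc 12: bank2 row4 -> MISS (open row4); precharges=6

Answer: 6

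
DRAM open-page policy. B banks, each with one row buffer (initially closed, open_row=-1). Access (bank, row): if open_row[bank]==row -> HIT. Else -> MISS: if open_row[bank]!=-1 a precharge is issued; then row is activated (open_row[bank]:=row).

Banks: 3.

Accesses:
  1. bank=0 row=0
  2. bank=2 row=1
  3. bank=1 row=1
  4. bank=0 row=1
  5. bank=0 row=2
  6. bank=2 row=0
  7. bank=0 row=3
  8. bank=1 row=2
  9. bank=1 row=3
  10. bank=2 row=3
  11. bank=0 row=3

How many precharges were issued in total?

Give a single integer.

Acc 1: bank0 row0 -> MISS (open row0); precharges=0
Acc 2: bank2 row1 -> MISS (open row1); precharges=0
Acc 3: bank1 row1 -> MISS (open row1); precharges=0
Acc 4: bank0 row1 -> MISS (open row1); precharges=1
Acc 5: bank0 row2 -> MISS (open row2); precharges=2
Acc 6: bank2 row0 -> MISS (open row0); precharges=3
Acc 7: bank0 row3 -> MISS (open row3); precharges=4
Acc 8: bank1 row2 -> MISS (open row2); precharges=5
Acc 9: bank1 row3 -> MISS (open row3); precharges=6
Acc 10: bank2 row3 -> MISS (open row3); precharges=7
Acc 11: bank0 row3 -> HIT

Answer: 7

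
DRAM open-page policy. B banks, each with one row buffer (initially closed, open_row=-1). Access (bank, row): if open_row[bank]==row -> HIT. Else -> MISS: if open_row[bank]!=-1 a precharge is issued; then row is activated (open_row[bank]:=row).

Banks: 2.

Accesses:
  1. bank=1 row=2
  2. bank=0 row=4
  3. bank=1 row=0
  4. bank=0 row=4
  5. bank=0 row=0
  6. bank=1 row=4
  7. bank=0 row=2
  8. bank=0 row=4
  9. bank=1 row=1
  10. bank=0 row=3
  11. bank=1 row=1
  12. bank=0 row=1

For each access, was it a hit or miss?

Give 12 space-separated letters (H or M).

Answer: M M M H M M M M M M H M

Derivation:
Acc 1: bank1 row2 -> MISS (open row2); precharges=0
Acc 2: bank0 row4 -> MISS (open row4); precharges=0
Acc 3: bank1 row0 -> MISS (open row0); precharges=1
Acc 4: bank0 row4 -> HIT
Acc 5: bank0 row0 -> MISS (open row0); precharges=2
Acc 6: bank1 row4 -> MISS (open row4); precharges=3
Acc 7: bank0 row2 -> MISS (open row2); precharges=4
Acc 8: bank0 row4 -> MISS (open row4); precharges=5
Acc 9: bank1 row1 -> MISS (open row1); precharges=6
Acc 10: bank0 row3 -> MISS (open row3); precharges=7
Acc 11: bank1 row1 -> HIT
Acc 12: bank0 row1 -> MISS (open row1); precharges=8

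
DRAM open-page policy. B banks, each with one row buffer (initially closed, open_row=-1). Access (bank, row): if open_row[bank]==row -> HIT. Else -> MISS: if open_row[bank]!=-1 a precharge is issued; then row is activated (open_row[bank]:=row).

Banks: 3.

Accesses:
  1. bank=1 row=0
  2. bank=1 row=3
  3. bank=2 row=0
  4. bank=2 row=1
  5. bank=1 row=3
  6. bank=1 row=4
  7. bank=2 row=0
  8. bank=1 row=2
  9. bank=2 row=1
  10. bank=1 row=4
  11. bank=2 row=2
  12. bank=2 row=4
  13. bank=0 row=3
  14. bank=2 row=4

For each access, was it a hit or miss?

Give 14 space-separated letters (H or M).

Answer: M M M M H M M M M M M M M H

Derivation:
Acc 1: bank1 row0 -> MISS (open row0); precharges=0
Acc 2: bank1 row3 -> MISS (open row3); precharges=1
Acc 3: bank2 row0 -> MISS (open row0); precharges=1
Acc 4: bank2 row1 -> MISS (open row1); precharges=2
Acc 5: bank1 row3 -> HIT
Acc 6: bank1 row4 -> MISS (open row4); precharges=3
Acc 7: bank2 row0 -> MISS (open row0); precharges=4
Acc 8: bank1 row2 -> MISS (open row2); precharges=5
Acc 9: bank2 row1 -> MISS (open row1); precharges=6
Acc 10: bank1 row4 -> MISS (open row4); precharges=7
Acc 11: bank2 row2 -> MISS (open row2); precharges=8
Acc 12: bank2 row4 -> MISS (open row4); precharges=9
Acc 13: bank0 row3 -> MISS (open row3); precharges=9
Acc 14: bank2 row4 -> HIT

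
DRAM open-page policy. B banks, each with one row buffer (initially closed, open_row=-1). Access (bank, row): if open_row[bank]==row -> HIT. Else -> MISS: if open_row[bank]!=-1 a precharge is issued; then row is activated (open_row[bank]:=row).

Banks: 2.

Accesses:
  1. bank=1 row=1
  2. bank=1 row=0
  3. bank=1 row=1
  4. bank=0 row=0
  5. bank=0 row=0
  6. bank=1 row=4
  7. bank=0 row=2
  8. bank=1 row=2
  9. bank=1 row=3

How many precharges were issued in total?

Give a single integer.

Answer: 6

Derivation:
Acc 1: bank1 row1 -> MISS (open row1); precharges=0
Acc 2: bank1 row0 -> MISS (open row0); precharges=1
Acc 3: bank1 row1 -> MISS (open row1); precharges=2
Acc 4: bank0 row0 -> MISS (open row0); precharges=2
Acc 5: bank0 row0 -> HIT
Acc 6: bank1 row4 -> MISS (open row4); precharges=3
Acc 7: bank0 row2 -> MISS (open row2); precharges=4
Acc 8: bank1 row2 -> MISS (open row2); precharges=5
Acc 9: bank1 row3 -> MISS (open row3); precharges=6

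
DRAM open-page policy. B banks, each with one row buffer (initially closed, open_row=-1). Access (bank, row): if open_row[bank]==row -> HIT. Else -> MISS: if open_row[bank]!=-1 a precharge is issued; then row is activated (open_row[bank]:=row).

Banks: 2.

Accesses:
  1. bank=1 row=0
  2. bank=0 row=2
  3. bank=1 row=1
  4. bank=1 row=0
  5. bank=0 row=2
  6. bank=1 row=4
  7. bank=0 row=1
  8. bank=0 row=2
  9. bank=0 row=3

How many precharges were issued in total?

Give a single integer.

Answer: 6

Derivation:
Acc 1: bank1 row0 -> MISS (open row0); precharges=0
Acc 2: bank0 row2 -> MISS (open row2); precharges=0
Acc 3: bank1 row1 -> MISS (open row1); precharges=1
Acc 4: bank1 row0 -> MISS (open row0); precharges=2
Acc 5: bank0 row2 -> HIT
Acc 6: bank1 row4 -> MISS (open row4); precharges=3
Acc 7: bank0 row1 -> MISS (open row1); precharges=4
Acc 8: bank0 row2 -> MISS (open row2); precharges=5
Acc 9: bank0 row3 -> MISS (open row3); precharges=6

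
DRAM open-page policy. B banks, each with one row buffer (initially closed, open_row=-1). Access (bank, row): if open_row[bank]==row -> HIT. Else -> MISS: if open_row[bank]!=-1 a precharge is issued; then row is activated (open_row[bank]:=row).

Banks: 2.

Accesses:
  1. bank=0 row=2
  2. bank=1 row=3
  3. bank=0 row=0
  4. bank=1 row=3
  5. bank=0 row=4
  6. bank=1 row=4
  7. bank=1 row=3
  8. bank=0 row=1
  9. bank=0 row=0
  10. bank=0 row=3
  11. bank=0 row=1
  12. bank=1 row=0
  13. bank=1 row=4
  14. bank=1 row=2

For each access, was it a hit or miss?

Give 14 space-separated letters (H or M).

Answer: M M M H M M M M M M M M M M

Derivation:
Acc 1: bank0 row2 -> MISS (open row2); precharges=0
Acc 2: bank1 row3 -> MISS (open row3); precharges=0
Acc 3: bank0 row0 -> MISS (open row0); precharges=1
Acc 4: bank1 row3 -> HIT
Acc 5: bank0 row4 -> MISS (open row4); precharges=2
Acc 6: bank1 row4 -> MISS (open row4); precharges=3
Acc 7: bank1 row3 -> MISS (open row3); precharges=4
Acc 8: bank0 row1 -> MISS (open row1); precharges=5
Acc 9: bank0 row0 -> MISS (open row0); precharges=6
Acc 10: bank0 row3 -> MISS (open row3); precharges=7
Acc 11: bank0 row1 -> MISS (open row1); precharges=8
Acc 12: bank1 row0 -> MISS (open row0); precharges=9
Acc 13: bank1 row4 -> MISS (open row4); precharges=10
Acc 14: bank1 row2 -> MISS (open row2); precharges=11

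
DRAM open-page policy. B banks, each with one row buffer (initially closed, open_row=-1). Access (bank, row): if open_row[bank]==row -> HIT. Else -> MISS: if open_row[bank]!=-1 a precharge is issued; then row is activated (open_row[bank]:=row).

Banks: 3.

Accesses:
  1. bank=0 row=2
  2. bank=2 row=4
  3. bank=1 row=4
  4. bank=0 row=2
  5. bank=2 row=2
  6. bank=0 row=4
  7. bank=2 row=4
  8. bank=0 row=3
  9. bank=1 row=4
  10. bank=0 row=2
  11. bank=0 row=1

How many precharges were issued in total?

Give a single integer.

Acc 1: bank0 row2 -> MISS (open row2); precharges=0
Acc 2: bank2 row4 -> MISS (open row4); precharges=0
Acc 3: bank1 row4 -> MISS (open row4); precharges=0
Acc 4: bank0 row2 -> HIT
Acc 5: bank2 row2 -> MISS (open row2); precharges=1
Acc 6: bank0 row4 -> MISS (open row4); precharges=2
Acc 7: bank2 row4 -> MISS (open row4); precharges=3
Acc 8: bank0 row3 -> MISS (open row3); precharges=4
Acc 9: bank1 row4 -> HIT
Acc 10: bank0 row2 -> MISS (open row2); precharges=5
Acc 11: bank0 row1 -> MISS (open row1); precharges=6

Answer: 6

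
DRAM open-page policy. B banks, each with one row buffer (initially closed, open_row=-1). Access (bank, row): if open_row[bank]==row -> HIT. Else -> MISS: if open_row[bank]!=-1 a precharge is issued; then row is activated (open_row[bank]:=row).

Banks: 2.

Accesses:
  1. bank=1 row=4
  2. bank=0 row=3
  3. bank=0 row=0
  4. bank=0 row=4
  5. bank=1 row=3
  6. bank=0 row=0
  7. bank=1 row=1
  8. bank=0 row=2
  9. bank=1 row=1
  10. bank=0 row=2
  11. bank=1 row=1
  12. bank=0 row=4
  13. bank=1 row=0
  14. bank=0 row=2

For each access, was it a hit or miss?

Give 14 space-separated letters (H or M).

Answer: M M M M M M M M H H H M M M

Derivation:
Acc 1: bank1 row4 -> MISS (open row4); precharges=0
Acc 2: bank0 row3 -> MISS (open row3); precharges=0
Acc 3: bank0 row0 -> MISS (open row0); precharges=1
Acc 4: bank0 row4 -> MISS (open row4); precharges=2
Acc 5: bank1 row3 -> MISS (open row3); precharges=3
Acc 6: bank0 row0 -> MISS (open row0); precharges=4
Acc 7: bank1 row1 -> MISS (open row1); precharges=5
Acc 8: bank0 row2 -> MISS (open row2); precharges=6
Acc 9: bank1 row1 -> HIT
Acc 10: bank0 row2 -> HIT
Acc 11: bank1 row1 -> HIT
Acc 12: bank0 row4 -> MISS (open row4); precharges=7
Acc 13: bank1 row0 -> MISS (open row0); precharges=8
Acc 14: bank0 row2 -> MISS (open row2); precharges=9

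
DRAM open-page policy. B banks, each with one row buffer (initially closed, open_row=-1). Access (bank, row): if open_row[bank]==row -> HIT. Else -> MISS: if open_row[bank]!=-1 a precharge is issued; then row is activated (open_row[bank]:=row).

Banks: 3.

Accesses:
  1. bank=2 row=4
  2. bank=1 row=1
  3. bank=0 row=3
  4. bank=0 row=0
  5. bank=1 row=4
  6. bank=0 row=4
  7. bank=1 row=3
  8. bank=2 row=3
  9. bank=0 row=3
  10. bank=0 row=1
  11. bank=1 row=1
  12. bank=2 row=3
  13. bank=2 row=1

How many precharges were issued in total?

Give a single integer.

Answer: 9

Derivation:
Acc 1: bank2 row4 -> MISS (open row4); precharges=0
Acc 2: bank1 row1 -> MISS (open row1); precharges=0
Acc 3: bank0 row3 -> MISS (open row3); precharges=0
Acc 4: bank0 row0 -> MISS (open row0); precharges=1
Acc 5: bank1 row4 -> MISS (open row4); precharges=2
Acc 6: bank0 row4 -> MISS (open row4); precharges=3
Acc 7: bank1 row3 -> MISS (open row3); precharges=4
Acc 8: bank2 row3 -> MISS (open row3); precharges=5
Acc 9: bank0 row3 -> MISS (open row3); precharges=6
Acc 10: bank0 row1 -> MISS (open row1); precharges=7
Acc 11: bank1 row1 -> MISS (open row1); precharges=8
Acc 12: bank2 row3 -> HIT
Acc 13: bank2 row1 -> MISS (open row1); precharges=9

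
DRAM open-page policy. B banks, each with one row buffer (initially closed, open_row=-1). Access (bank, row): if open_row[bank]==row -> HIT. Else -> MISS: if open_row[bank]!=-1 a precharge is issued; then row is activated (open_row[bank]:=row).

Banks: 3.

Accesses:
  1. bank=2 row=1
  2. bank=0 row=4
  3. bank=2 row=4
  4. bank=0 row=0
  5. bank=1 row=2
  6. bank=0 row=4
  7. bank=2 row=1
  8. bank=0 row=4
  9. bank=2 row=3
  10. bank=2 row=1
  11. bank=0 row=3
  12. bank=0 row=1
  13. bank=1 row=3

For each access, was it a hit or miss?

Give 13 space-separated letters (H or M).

Answer: M M M M M M M H M M M M M

Derivation:
Acc 1: bank2 row1 -> MISS (open row1); precharges=0
Acc 2: bank0 row4 -> MISS (open row4); precharges=0
Acc 3: bank2 row4 -> MISS (open row4); precharges=1
Acc 4: bank0 row0 -> MISS (open row0); precharges=2
Acc 5: bank1 row2 -> MISS (open row2); precharges=2
Acc 6: bank0 row4 -> MISS (open row4); precharges=3
Acc 7: bank2 row1 -> MISS (open row1); precharges=4
Acc 8: bank0 row4 -> HIT
Acc 9: bank2 row3 -> MISS (open row3); precharges=5
Acc 10: bank2 row1 -> MISS (open row1); precharges=6
Acc 11: bank0 row3 -> MISS (open row3); precharges=7
Acc 12: bank0 row1 -> MISS (open row1); precharges=8
Acc 13: bank1 row3 -> MISS (open row3); precharges=9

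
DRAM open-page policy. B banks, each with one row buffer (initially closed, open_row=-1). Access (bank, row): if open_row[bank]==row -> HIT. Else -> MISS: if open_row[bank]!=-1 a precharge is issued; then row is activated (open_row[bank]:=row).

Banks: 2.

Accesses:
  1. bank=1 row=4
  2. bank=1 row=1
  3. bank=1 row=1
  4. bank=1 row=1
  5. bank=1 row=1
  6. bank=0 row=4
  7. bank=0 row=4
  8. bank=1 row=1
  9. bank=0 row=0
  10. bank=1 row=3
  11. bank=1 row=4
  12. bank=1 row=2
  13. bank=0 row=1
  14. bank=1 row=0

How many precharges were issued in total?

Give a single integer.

Answer: 7

Derivation:
Acc 1: bank1 row4 -> MISS (open row4); precharges=0
Acc 2: bank1 row1 -> MISS (open row1); precharges=1
Acc 3: bank1 row1 -> HIT
Acc 4: bank1 row1 -> HIT
Acc 5: bank1 row1 -> HIT
Acc 6: bank0 row4 -> MISS (open row4); precharges=1
Acc 7: bank0 row4 -> HIT
Acc 8: bank1 row1 -> HIT
Acc 9: bank0 row0 -> MISS (open row0); precharges=2
Acc 10: bank1 row3 -> MISS (open row3); precharges=3
Acc 11: bank1 row4 -> MISS (open row4); precharges=4
Acc 12: bank1 row2 -> MISS (open row2); precharges=5
Acc 13: bank0 row1 -> MISS (open row1); precharges=6
Acc 14: bank1 row0 -> MISS (open row0); precharges=7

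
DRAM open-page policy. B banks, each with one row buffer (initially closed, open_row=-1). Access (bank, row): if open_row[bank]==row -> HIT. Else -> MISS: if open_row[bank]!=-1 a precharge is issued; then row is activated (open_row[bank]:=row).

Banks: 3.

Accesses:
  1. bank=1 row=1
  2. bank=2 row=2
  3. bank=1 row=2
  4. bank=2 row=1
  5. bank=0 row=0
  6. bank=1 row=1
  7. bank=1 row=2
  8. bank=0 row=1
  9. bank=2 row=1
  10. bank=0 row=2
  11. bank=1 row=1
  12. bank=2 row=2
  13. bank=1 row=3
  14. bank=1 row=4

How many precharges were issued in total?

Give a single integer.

Acc 1: bank1 row1 -> MISS (open row1); precharges=0
Acc 2: bank2 row2 -> MISS (open row2); precharges=0
Acc 3: bank1 row2 -> MISS (open row2); precharges=1
Acc 4: bank2 row1 -> MISS (open row1); precharges=2
Acc 5: bank0 row0 -> MISS (open row0); precharges=2
Acc 6: bank1 row1 -> MISS (open row1); precharges=3
Acc 7: bank1 row2 -> MISS (open row2); precharges=4
Acc 8: bank0 row1 -> MISS (open row1); precharges=5
Acc 9: bank2 row1 -> HIT
Acc 10: bank0 row2 -> MISS (open row2); precharges=6
Acc 11: bank1 row1 -> MISS (open row1); precharges=7
Acc 12: bank2 row2 -> MISS (open row2); precharges=8
Acc 13: bank1 row3 -> MISS (open row3); precharges=9
Acc 14: bank1 row4 -> MISS (open row4); precharges=10

Answer: 10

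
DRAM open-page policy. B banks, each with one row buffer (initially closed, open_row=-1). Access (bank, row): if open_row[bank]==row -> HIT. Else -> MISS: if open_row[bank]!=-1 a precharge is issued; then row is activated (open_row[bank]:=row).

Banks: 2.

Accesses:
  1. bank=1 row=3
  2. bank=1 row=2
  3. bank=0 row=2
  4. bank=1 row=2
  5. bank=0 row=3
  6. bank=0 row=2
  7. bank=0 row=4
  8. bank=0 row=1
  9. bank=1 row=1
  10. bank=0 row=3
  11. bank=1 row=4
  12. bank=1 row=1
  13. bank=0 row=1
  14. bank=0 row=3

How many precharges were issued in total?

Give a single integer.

Answer: 11

Derivation:
Acc 1: bank1 row3 -> MISS (open row3); precharges=0
Acc 2: bank1 row2 -> MISS (open row2); precharges=1
Acc 3: bank0 row2 -> MISS (open row2); precharges=1
Acc 4: bank1 row2 -> HIT
Acc 5: bank0 row3 -> MISS (open row3); precharges=2
Acc 6: bank0 row2 -> MISS (open row2); precharges=3
Acc 7: bank0 row4 -> MISS (open row4); precharges=4
Acc 8: bank0 row1 -> MISS (open row1); precharges=5
Acc 9: bank1 row1 -> MISS (open row1); precharges=6
Acc 10: bank0 row3 -> MISS (open row3); precharges=7
Acc 11: bank1 row4 -> MISS (open row4); precharges=8
Acc 12: bank1 row1 -> MISS (open row1); precharges=9
Acc 13: bank0 row1 -> MISS (open row1); precharges=10
Acc 14: bank0 row3 -> MISS (open row3); precharges=11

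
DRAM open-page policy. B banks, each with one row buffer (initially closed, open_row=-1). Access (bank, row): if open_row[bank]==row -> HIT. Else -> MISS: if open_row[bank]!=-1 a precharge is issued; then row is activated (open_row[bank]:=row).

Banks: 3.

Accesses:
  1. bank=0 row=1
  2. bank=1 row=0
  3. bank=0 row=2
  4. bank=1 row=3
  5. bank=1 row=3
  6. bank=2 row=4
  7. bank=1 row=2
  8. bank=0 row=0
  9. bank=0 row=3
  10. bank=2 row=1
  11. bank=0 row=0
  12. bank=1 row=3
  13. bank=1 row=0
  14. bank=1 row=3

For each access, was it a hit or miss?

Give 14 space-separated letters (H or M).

Answer: M M M M H M M M M M M M M M

Derivation:
Acc 1: bank0 row1 -> MISS (open row1); precharges=0
Acc 2: bank1 row0 -> MISS (open row0); precharges=0
Acc 3: bank0 row2 -> MISS (open row2); precharges=1
Acc 4: bank1 row3 -> MISS (open row3); precharges=2
Acc 5: bank1 row3 -> HIT
Acc 6: bank2 row4 -> MISS (open row4); precharges=2
Acc 7: bank1 row2 -> MISS (open row2); precharges=3
Acc 8: bank0 row0 -> MISS (open row0); precharges=4
Acc 9: bank0 row3 -> MISS (open row3); precharges=5
Acc 10: bank2 row1 -> MISS (open row1); precharges=6
Acc 11: bank0 row0 -> MISS (open row0); precharges=7
Acc 12: bank1 row3 -> MISS (open row3); precharges=8
Acc 13: bank1 row0 -> MISS (open row0); precharges=9
Acc 14: bank1 row3 -> MISS (open row3); precharges=10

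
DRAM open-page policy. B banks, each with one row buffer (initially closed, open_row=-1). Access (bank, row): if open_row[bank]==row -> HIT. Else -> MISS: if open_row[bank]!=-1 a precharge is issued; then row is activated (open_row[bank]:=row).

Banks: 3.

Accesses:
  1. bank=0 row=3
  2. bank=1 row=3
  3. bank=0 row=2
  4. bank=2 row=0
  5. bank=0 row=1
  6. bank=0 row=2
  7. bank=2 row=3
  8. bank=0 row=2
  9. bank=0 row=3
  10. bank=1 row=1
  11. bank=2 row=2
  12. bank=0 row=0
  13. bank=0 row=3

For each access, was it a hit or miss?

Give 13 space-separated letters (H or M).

Acc 1: bank0 row3 -> MISS (open row3); precharges=0
Acc 2: bank1 row3 -> MISS (open row3); precharges=0
Acc 3: bank0 row2 -> MISS (open row2); precharges=1
Acc 4: bank2 row0 -> MISS (open row0); precharges=1
Acc 5: bank0 row1 -> MISS (open row1); precharges=2
Acc 6: bank0 row2 -> MISS (open row2); precharges=3
Acc 7: bank2 row3 -> MISS (open row3); precharges=4
Acc 8: bank0 row2 -> HIT
Acc 9: bank0 row3 -> MISS (open row3); precharges=5
Acc 10: bank1 row1 -> MISS (open row1); precharges=6
Acc 11: bank2 row2 -> MISS (open row2); precharges=7
Acc 12: bank0 row0 -> MISS (open row0); precharges=8
Acc 13: bank0 row3 -> MISS (open row3); precharges=9

Answer: M M M M M M M H M M M M M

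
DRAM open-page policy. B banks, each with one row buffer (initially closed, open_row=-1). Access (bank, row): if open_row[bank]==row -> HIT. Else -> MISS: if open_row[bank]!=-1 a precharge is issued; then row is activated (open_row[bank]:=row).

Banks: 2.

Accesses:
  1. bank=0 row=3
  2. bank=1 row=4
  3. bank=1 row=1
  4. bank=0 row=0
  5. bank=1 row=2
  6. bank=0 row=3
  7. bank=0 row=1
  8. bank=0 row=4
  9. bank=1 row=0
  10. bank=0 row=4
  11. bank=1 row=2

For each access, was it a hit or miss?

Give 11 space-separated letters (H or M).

Answer: M M M M M M M M M H M

Derivation:
Acc 1: bank0 row3 -> MISS (open row3); precharges=0
Acc 2: bank1 row4 -> MISS (open row4); precharges=0
Acc 3: bank1 row1 -> MISS (open row1); precharges=1
Acc 4: bank0 row0 -> MISS (open row0); precharges=2
Acc 5: bank1 row2 -> MISS (open row2); precharges=3
Acc 6: bank0 row3 -> MISS (open row3); precharges=4
Acc 7: bank0 row1 -> MISS (open row1); precharges=5
Acc 8: bank0 row4 -> MISS (open row4); precharges=6
Acc 9: bank1 row0 -> MISS (open row0); precharges=7
Acc 10: bank0 row4 -> HIT
Acc 11: bank1 row2 -> MISS (open row2); precharges=8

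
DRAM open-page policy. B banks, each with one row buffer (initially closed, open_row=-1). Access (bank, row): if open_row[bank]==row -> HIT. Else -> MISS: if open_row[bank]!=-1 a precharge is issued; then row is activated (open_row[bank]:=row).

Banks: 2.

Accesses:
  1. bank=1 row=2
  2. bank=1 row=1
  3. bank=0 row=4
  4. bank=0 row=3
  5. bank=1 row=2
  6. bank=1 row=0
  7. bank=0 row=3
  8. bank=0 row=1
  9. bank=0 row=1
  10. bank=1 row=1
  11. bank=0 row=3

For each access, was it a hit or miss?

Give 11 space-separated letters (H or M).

Acc 1: bank1 row2 -> MISS (open row2); precharges=0
Acc 2: bank1 row1 -> MISS (open row1); precharges=1
Acc 3: bank0 row4 -> MISS (open row4); precharges=1
Acc 4: bank0 row3 -> MISS (open row3); precharges=2
Acc 5: bank1 row2 -> MISS (open row2); precharges=3
Acc 6: bank1 row0 -> MISS (open row0); precharges=4
Acc 7: bank0 row3 -> HIT
Acc 8: bank0 row1 -> MISS (open row1); precharges=5
Acc 9: bank0 row1 -> HIT
Acc 10: bank1 row1 -> MISS (open row1); precharges=6
Acc 11: bank0 row3 -> MISS (open row3); precharges=7

Answer: M M M M M M H M H M M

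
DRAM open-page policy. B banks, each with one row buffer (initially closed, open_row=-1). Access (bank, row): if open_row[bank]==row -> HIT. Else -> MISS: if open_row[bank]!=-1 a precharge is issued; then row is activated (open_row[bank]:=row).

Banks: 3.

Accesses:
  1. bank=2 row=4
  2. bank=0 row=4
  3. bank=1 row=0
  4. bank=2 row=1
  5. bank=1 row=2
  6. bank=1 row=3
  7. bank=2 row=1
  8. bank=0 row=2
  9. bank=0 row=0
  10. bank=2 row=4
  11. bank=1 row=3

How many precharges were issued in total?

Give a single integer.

Acc 1: bank2 row4 -> MISS (open row4); precharges=0
Acc 2: bank0 row4 -> MISS (open row4); precharges=0
Acc 3: bank1 row0 -> MISS (open row0); precharges=0
Acc 4: bank2 row1 -> MISS (open row1); precharges=1
Acc 5: bank1 row2 -> MISS (open row2); precharges=2
Acc 6: bank1 row3 -> MISS (open row3); precharges=3
Acc 7: bank2 row1 -> HIT
Acc 8: bank0 row2 -> MISS (open row2); precharges=4
Acc 9: bank0 row0 -> MISS (open row0); precharges=5
Acc 10: bank2 row4 -> MISS (open row4); precharges=6
Acc 11: bank1 row3 -> HIT

Answer: 6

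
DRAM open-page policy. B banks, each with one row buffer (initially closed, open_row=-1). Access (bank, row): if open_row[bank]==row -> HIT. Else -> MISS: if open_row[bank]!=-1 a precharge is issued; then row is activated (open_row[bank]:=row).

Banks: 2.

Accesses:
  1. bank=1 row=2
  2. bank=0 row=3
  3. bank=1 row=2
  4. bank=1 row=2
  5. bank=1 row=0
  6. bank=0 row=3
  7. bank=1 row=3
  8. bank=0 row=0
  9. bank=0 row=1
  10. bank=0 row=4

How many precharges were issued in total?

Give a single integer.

Answer: 5

Derivation:
Acc 1: bank1 row2 -> MISS (open row2); precharges=0
Acc 2: bank0 row3 -> MISS (open row3); precharges=0
Acc 3: bank1 row2 -> HIT
Acc 4: bank1 row2 -> HIT
Acc 5: bank1 row0 -> MISS (open row0); precharges=1
Acc 6: bank0 row3 -> HIT
Acc 7: bank1 row3 -> MISS (open row3); precharges=2
Acc 8: bank0 row0 -> MISS (open row0); precharges=3
Acc 9: bank0 row1 -> MISS (open row1); precharges=4
Acc 10: bank0 row4 -> MISS (open row4); precharges=5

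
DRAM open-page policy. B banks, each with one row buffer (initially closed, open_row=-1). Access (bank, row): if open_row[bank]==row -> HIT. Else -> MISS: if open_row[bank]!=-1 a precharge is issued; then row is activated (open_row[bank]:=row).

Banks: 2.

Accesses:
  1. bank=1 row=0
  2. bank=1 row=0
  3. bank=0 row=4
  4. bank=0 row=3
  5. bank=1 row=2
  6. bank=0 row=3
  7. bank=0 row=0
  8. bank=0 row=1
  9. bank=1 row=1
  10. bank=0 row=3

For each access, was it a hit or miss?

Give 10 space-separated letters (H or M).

Answer: M H M M M H M M M M

Derivation:
Acc 1: bank1 row0 -> MISS (open row0); precharges=0
Acc 2: bank1 row0 -> HIT
Acc 3: bank0 row4 -> MISS (open row4); precharges=0
Acc 4: bank0 row3 -> MISS (open row3); precharges=1
Acc 5: bank1 row2 -> MISS (open row2); precharges=2
Acc 6: bank0 row3 -> HIT
Acc 7: bank0 row0 -> MISS (open row0); precharges=3
Acc 8: bank0 row1 -> MISS (open row1); precharges=4
Acc 9: bank1 row1 -> MISS (open row1); precharges=5
Acc 10: bank0 row3 -> MISS (open row3); precharges=6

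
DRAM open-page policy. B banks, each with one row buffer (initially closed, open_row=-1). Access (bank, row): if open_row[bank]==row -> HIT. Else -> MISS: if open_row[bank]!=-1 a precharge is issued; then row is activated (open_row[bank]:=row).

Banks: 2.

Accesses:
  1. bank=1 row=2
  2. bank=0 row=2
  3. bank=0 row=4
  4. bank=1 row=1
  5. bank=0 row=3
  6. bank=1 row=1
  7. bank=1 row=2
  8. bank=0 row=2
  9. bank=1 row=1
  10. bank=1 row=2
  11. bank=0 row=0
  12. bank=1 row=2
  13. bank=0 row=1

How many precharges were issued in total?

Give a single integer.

Answer: 9

Derivation:
Acc 1: bank1 row2 -> MISS (open row2); precharges=0
Acc 2: bank0 row2 -> MISS (open row2); precharges=0
Acc 3: bank0 row4 -> MISS (open row4); precharges=1
Acc 4: bank1 row1 -> MISS (open row1); precharges=2
Acc 5: bank0 row3 -> MISS (open row3); precharges=3
Acc 6: bank1 row1 -> HIT
Acc 7: bank1 row2 -> MISS (open row2); precharges=4
Acc 8: bank0 row2 -> MISS (open row2); precharges=5
Acc 9: bank1 row1 -> MISS (open row1); precharges=6
Acc 10: bank1 row2 -> MISS (open row2); precharges=7
Acc 11: bank0 row0 -> MISS (open row0); precharges=8
Acc 12: bank1 row2 -> HIT
Acc 13: bank0 row1 -> MISS (open row1); precharges=9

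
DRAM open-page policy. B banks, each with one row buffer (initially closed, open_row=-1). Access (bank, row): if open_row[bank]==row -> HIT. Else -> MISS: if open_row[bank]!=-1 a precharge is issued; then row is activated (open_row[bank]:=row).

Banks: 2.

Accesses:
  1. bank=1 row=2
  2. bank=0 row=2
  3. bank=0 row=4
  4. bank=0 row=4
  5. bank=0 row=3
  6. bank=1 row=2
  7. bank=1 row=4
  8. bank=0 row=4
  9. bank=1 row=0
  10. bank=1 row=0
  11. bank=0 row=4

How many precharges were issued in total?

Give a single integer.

Acc 1: bank1 row2 -> MISS (open row2); precharges=0
Acc 2: bank0 row2 -> MISS (open row2); precharges=0
Acc 3: bank0 row4 -> MISS (open row4); precharges=1
Acc 4: bank0 row4 -> HIT
Acc 5: bank0 row3 -> MISS (open row3); precharges=2
Acc 6: bank1 row2 -> HIT
Acc 7: bank1 row4 -> MISS (open row4); precharges=3
Acc 8: bank0 row4 -> MISS (open row4); precharges=4
Acc 9: bank1 row0 -> MISS (open row0); precharges=5
Acc 10: bank1 row0 -> HIT
Acc 11: bank0 row4 -> HIT

Answer: 5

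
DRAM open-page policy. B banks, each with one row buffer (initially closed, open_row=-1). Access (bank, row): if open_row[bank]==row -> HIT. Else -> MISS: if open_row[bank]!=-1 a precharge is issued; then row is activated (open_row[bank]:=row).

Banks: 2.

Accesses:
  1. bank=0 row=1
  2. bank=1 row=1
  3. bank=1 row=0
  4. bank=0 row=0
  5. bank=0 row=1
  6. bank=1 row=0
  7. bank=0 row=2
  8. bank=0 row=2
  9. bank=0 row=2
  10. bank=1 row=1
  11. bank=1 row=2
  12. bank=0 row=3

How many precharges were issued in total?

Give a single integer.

Acc 1: bank0 row1 -> MISS (open row1); precharges=0
Acc 2: bank1 row1 -> MISS (open row1); precharges=0
Acc 3: bank1 row0 -> MISS (open row0); precharges=1
Acc 4: bank0 row0 -> MISS (open row0); precharges=2
Acc 5: bank0 row1 -> MISS (open row1); precharges=3
Acc 6: bank1 row0 -> HIT
Acc 7: bank0 row2 -> MISS (open row2); precharges=4
Acc 8: bank0 row2 -> HIT
Acc 9: bank0 row2 -> HIT
Acc 10: bank1 row1 -> MISS (open row1); precharges=5
Acc 11: bank1 row2 -> MISS (open row2); precharges=6
Acc 12: bank0 row3 -> MISS (open row3); precharges=7

Answer: 7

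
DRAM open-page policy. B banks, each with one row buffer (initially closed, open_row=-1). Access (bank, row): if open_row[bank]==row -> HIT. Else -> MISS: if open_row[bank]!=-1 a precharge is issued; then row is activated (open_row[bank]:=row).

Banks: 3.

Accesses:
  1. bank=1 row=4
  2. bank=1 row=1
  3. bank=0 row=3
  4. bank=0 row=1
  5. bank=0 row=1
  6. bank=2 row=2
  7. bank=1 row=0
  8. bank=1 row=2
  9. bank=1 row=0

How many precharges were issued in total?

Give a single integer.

Answer: 5

Derivation:
Acc 1: bank1 row4 -> MISS (open row4); precharges=0
Acc 2: bank1 row1 -> MISS (open row1); precharges=1
Acc 3: bank0 row3 -> MISS (open row3); precharges=1
Acc 4: bank0 row1 -> MISS (open row1); precharges=2
Acc 5: bank0 row1 -> HIT
Acc 6: bank2 row2 -> MISS (open row2); precharges=2
Acc 7: bank1 row0 -> MISS (open row0); precharges=3
Acc 8: bank1 row2 -> MISS (open row2); precharges=4
Acc 9: bank1 row0 -> MISS (open row0); precharges=5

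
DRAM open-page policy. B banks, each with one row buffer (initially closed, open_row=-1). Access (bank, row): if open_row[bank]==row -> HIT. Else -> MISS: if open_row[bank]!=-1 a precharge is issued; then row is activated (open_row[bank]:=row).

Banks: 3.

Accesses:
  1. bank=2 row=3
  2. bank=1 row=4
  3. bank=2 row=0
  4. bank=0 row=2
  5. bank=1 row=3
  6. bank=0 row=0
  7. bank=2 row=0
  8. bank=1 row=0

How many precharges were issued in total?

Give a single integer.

Acc 1: bank2 row3 -> MISS (open row3); precharges=0
Acc 2: bank1 row4 -> MISS (open row4); precharges=0
Acc 3: bank2 row0 -> MISS (open row0); precharges=1
Acc 4: bank0 row2 -> MISS (open row2); precharges=1
Acc 5: bank1 row3 -> MISS (open row3); precharges=2
Acc 6: bank0 row0 -> MISS (open row0); precharges=3
Acc 7: bank2 row0 -> HIT
Acc 8: bank1 row0 -> MISS (open row0); precharges=4

Answer: 4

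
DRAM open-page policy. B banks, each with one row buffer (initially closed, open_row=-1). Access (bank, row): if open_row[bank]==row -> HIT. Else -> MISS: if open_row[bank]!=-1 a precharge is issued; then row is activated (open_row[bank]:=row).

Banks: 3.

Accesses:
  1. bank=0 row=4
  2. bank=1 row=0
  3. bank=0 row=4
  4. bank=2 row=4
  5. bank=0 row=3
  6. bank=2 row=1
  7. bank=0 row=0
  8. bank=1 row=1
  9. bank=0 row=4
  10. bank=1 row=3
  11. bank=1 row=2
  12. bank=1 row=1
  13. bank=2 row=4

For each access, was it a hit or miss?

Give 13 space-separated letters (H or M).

Answer: M M H M M M M M M M M M M

Derivation:
Acc 1: bank0 row4 -> MISS (open row4); precharges=0
Acc 2: bank1 row0 -> MISS (open row0); precharges=0
Acc 3: bank0 row4 -> HIT
Acc 4: bank2 row4 -> MISS (open row4); precharges=0
Acc 5: bank0 row3 -> MISS (open row3); precharges=1
Acc 6: bank2 row1 -> MISS (open row1); precharges=2
Acc 7: bank0 row0 -> MISS (open row0); precharges=3
Acc 8: bank1 row1 -> MISS (open row1); precharges=4
Acc 9: bank0 row4 -> MISS (open row4); precharges=5
Acc 10: bank1 row3 -> MISS (open row3); precharges=6
Acc 11: bank1 row2 -> MISS (open row2); precharges=7
Acc 12: bank1 row1 -> MISS (open row1); precharges=8
Acc 13: bank2 row4 -> MISS (open row4); precharges=9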